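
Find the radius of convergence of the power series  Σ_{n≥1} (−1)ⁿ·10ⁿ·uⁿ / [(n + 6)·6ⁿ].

Ratio test: |a_{n+1}/a_n| = [(n + 6)/((n+1) + 6)] · 10/6 → 5/3 as n → ∞.
Thus R = 1/(5/3) = 3/5.

R = 3/5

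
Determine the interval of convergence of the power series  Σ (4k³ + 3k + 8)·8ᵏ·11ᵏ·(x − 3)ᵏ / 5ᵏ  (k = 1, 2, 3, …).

(259/88, 269/88)

By the ratio test, |a_{k+1}/a_k| = [(4(k+1)³ + 3(k+1) + 8)/(4k³ + 3k + 8)] · 8·11/5 → 88/5.
The series converges when 88/5 · |x − 3| < 1, giving R = 5/88.
Endpoint x = 269/88: the terms have absolute value of order k³, which does not tend to 0, so the series diverges by the divergence test.
When x = 259/88, the terms have absolute value of order k³, which does not tend to 0, so the series diverges by the divergence test.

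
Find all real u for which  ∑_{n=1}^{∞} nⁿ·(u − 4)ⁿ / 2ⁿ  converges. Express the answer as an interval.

{4}

Root test: |a_n|^(1/n) = n/2 → ∞.
Since the n-th root of |a_n| is unbounded, the series converges only at u = 4; R = 0.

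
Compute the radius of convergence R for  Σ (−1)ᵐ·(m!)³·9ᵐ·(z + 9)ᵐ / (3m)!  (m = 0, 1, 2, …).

By the ratio test, |a_{m+1}/a_m| = (m+1)³/[(3m+1)·(3m+2)·(3m+3)] · 9 → 1/3.
The series converges when 1/3 · |z + 9| < 1, giving R = 3.

R = 3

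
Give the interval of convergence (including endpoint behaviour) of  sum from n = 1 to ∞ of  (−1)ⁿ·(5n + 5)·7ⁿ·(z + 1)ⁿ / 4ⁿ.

(-11/7, -3/7)

Apply the ratio test: |a_{n+1}| / |a_n| = [(5(n+1) + 5)/(5n + 5)] · 7/4, which tends to 7/4 as n → ∞.
Convergence for |z + 1| · 7/4 < 1, i.e. |z + 1| < 4/7. So R = 4/7.
Check z = -3/7: the terms do not tend to 0, so the series diverges.
Endpoint z = -11/7: the terms do not tend to 0, so the series diverges.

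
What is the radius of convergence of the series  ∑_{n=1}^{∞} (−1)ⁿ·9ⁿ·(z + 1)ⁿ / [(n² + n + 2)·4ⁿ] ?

Ratio test: |a_{n+1}/a_n| = [(n² + n + 2)/((n+1)² + (n+1) + 2)] · 9/4 → 9/4 as n → ∞.
Hence the series converges for |z + 1| < 1/(9/4) = 4/9, so the radius of convergence is 4/9.

R = 4/9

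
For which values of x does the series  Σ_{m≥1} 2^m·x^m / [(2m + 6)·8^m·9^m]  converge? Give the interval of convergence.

Ratio test: |a_{m+1}/a_m| = [(2m + 6)/(2(m+1) + 6)] · 2/(8·9) → 1/36 as m → ∞.
Convergence for |x| · 1/36 < 1, i.e. |x| < 36. So R = 36.
Endpoint x = 36: comparison with the harmonic series Σ 1/m shows the series diverges.
At x = -36: convergence follows from the alternating series test (terms decrease monotonically to 0).

[-36, 36)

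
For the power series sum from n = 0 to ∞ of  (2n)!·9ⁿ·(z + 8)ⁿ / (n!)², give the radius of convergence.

R = 1/36

Apply the ratio test: |a_{n+1}| / |a_n| = (2n+1)·(2n+2)/(n+1)² · 9, which tends to 36 as n → ∞.
Convergence for |z + 8| · 36 < 1, i.e. |z + 8| < 1/36. So R = 1/36.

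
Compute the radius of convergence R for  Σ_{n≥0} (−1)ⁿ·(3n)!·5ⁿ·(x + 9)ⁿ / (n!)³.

R = 1/135

By the ratio test, |a_{n+1}/a_n| = (3n+1)·(3n+2)·(3n+3)/(n+1)³ · 5 → 135.
The series converges when 135 · |x + 9| < 1, giving R = 1/135.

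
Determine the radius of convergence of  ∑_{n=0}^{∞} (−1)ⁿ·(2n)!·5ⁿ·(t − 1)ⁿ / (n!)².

R = 1/20

Ratio test: |a_{n+1}/a_n| = (2n+1)·(2n+2)/(n+1)² · 5 → 20 as n → ∞.
Thus R = 1/(20) = 1/20.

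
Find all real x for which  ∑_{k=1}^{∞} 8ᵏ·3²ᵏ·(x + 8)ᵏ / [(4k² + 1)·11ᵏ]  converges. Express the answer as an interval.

[-587/72, -565/72]

The ratio of consecutive coefficients is [(4k² + 1)/(4(k+1)² + 1)] · 8·9/11 → 72/11.
Hence the series converges for |x + 8| < 1/(72/11) = 11/72, so the radius of convergence is 11/72.
At x = -565/72: absolute convergence follows by limit comparison with Σ 1/k².
At x = -587/72: absolute convergence follows by limit comparison with Σ 1/k².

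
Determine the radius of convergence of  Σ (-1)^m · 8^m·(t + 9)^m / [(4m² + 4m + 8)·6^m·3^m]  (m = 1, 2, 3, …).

R = 9/4

By the ratio test, |a_{m+1}/a_m| = [(4m² + 4m + 8)/(4(m+1)² + 4(m+1) + 8)] · 8/(6·3) → 4/9.
Hence the series converges for |t + 9| < 1/(4/9) = 9/4, so the radius of convergence is 9/4.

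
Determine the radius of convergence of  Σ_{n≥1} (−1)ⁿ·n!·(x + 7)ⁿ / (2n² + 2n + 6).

R = 0

Ratio test: |a_{n+1}/a_n| = (n+1) · (2n² + 2n + 6)/(2(n+1)² + 2(n+1) + 6) → ∞ as n → ∞.
The ratio grows without bound, so the series diverges whenever (x + 7) ≠ 0; it converges only at x = -7. R = 0.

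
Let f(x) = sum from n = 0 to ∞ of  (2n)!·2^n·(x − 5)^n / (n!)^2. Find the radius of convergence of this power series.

Ratio test: |a_{n+1}/a_n| = (2n+1)·(2n+2)/(n+1)² · 2 → 8 as n → ∞.
Thus R = 1/(8) = 1/8.

R = 1/8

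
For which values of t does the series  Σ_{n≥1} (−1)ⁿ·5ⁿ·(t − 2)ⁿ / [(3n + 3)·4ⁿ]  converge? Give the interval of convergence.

Apply the ratio test: |a_{n+1}| / |a_n| = [(3n + 3)/(3(n+1) + 3)] · 5/4, which tends to 5/4 as n → ∞.
The series converges when 5/4 · |t − 2| < 1, giving R = 4/5.
At t = 14/5: convergence follows from the alternating series test (terms decrease monotonically to 0).
At t = 6/5: the terms are asymptotic to a nonzero constant times 1/n, so the series diverges by limit comparison with Σ 1/n.

(6/5, 14/5]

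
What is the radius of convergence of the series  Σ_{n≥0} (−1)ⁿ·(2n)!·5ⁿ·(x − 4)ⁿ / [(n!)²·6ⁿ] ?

Ratio test: |a_{n+1}/a_n| = (2n+1)·(2n+2)/(n+1)² · 5/6 → 10/3 as n → ∞.
Hence the series converges for |x − 4| < 1/(10/3) = 3/10, so the radius of convergence is 3/10.

R = 3/10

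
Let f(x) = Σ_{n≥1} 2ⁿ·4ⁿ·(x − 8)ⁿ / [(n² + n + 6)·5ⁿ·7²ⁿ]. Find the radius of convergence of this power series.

By the ratio test, |a_{n+1}/a_n| = [(n² + n + 6)/((n+1)² + (n+1) + 6)] · 2·4/(5·49) → 8/245.
Hence the series converges for |x − 8| < 1/(8/245) = 245/8, so the radius of convergence is 245/8.

R = 245/8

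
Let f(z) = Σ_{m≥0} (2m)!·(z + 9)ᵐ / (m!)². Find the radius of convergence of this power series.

Apply the ratio test: |a_{m+1}| / |a_m| = (2m+1)·(2m+2)/(m+1)², which tends to 4 as m → ∞.
Convergence for |z + 9| · 4 < 1, i.e. |z + 9| < 1/4. So R = 1/4.

R = 1/4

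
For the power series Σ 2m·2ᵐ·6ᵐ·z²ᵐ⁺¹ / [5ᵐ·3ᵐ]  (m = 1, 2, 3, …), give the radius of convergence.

By the ratio test, |a_{m+1}/a_m| = [2(m+1)/2m] · 2·6/(5·3) → 4/5.
Writing y = z², the series in y has radius 5/4, so |z| < √(5/4) and R = √5/2.

R = √5/2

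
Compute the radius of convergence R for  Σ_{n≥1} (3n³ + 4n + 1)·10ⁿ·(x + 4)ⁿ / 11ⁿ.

R = 11/10

Ratio test: |a_{n+1}/a_n| = [(3(n+1)³ + 4(n+1) + 1)/(3n³ + 4n + 1)] · 10/11 → 10/11 as n → ∞.
Thus R = 1/(10/11) = 11/10.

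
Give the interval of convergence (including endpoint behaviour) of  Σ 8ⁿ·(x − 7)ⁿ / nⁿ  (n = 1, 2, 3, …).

(−∞, ∞)

By the Cauchy root test, |a_n|^(1/n) = 8/n → 0.
The limit is 0 for every x, so R = ∞.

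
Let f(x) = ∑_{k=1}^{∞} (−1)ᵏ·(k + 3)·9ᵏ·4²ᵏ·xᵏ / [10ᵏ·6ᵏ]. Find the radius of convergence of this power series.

R = 5/12

By the ratio test, |a_{k+1}/a_k| = [((k+1) + 3)/(k + 3)] · 9·16/(10·6) → 12/5.
The series converges when 12/5 · |x| < 1, giving R = 5/12.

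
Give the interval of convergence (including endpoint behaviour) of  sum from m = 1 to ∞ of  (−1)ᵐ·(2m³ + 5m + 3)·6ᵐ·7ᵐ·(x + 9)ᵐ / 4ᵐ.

Apply the ratio test: |a_{m+1}| / |a_m| = [(2(m+1)³ + 5(m+1) + 3)/(2m³ + 5m + 3)] · 6·7/4, which tends to 21/2 as m → ∞.
Thus R = 1/(21/2) = 2/21.
Endpoint x = -187/21: the m-th term does not approach 0; divergence by the term test.
At x = -191/21: the m-th term does not approach 0; divergence by the term test.

(-191/21, -187/21)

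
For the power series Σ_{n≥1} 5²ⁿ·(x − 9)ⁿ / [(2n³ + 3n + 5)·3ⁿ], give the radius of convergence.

R = 3/25

Apply the ratio test: |a_{n+1}| / |a_n| = [(2n³ + 3n + 5)/(2(n+1)³ + 3(n+1) + 5)] · 25/3, which tends to 25/3 as n → ∞.
Convergence for |x − 9| · 25/3 < 1, i.e. |x − 9| < 3/25. So R = 3/25.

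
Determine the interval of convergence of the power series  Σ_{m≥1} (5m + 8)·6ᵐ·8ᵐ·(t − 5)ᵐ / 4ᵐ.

Ratio test: |a_{m+1}/a_m| = [(5(m+1) + 8)/(5m + 8)] · 6·8/4 → 12 as m → ∞.
The series converges when 12 · |t − 5| < 1, giving R = 1/12.
Endpoint t = 61/12: the terms do not tend to 0, so the series diverges.
When t = 59/12, the terms have absolute value of order m, which does not tend to 0, so the series diverges by the divergence test.

(59/12, 61/12)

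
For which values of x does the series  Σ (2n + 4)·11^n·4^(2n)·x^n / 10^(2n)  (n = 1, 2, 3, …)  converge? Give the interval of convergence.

(-25/44, 25/44)

By the ratio test, |a_{n+1}/a_n| = [(2(n+1) + 4)/(2n + 4)] · 11·16/100 → 44/25.
Thus R = 1/(44/25) = 25/44.
Endpoint x = 25/44: the n-th term does not approach 0; divergence by the term test.
When x = -25/44, the terms do not tend to 0, so the series diverges.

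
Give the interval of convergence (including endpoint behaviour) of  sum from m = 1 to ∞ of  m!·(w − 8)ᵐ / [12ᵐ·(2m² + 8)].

{8}

The ratio of consecutive coefficients is (m+1) · 1/12 · (2m² + 8)/(2(m+1)² + 8) → ∞.
Since the ratio → ∞, the series diverges for every w ≠ 8, and R = 0.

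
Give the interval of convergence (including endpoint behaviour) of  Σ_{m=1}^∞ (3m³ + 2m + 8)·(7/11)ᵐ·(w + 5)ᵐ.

(-46/7, -24/7)

Ratio test: |a_{m+1}/a_m| = [(3(m+1)³ + 2(m+1) + 8)/(3m³ + 2m + 8)] · 7/11 → 7/11 as m → ∞.
Hence the series converges for |w + 5| < 1/(7/11) = 11/7, so the radius of convergence is 11/7.
When w = -24/7, the terms do not tend to 0, so the series diverges.
Check w = -46/7: the terms have absolute value of order m³, which does not tend to 0, so the series diverges by the divergence test.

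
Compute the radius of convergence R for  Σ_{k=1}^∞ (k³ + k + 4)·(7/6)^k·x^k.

The ratio of consecutive coefficients is [((k+1)³ + (k+1) + 4)/(k³ + k + 4)] · 7/6 → 7/6.
The series converges when 7/6 · |x| < 1, giving R = 6/7.

R = 6/7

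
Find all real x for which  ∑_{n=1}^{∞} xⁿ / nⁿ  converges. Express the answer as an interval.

(−∞, ∞)

Applying the root test, |a_n|^(1/n) = 1/n → 0.
Since the n-th root of |a_n| tends to 0, the series converges for all real x; R = ∞.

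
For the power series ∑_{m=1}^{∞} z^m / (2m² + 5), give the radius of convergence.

R = 1

By the ratio test, |a_{m+1}/a_m| = (2m² + 5)/(2(m+1)² + 5) → 1.
Hence R = 1.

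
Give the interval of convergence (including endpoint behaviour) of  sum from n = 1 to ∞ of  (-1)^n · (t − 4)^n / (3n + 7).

(3, 5]

The ratio of consecutive coefficients is (3n + 7)/(3(n+1) + 7) → 1.
Hence R = 1.
Check t = 5: convergence follows from the alternating series test (terms decrease monotonically to 0).
At t = 3: the terms are asymptotic to a nonzero constant times 1/n, so the series diverges by limit comparison with Σ 1/n.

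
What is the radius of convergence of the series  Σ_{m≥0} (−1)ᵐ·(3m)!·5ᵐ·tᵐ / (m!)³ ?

R = 1/135

Ratio test: |a_{m+1}/a_m| = (3m+1)·(3m+2)·(3m+3)/(m+1)³ · 5 → 135 as m → ∞.
Convergence for |t| · 135 < 1, i.e. |t| < 1/135. So R = 1/135.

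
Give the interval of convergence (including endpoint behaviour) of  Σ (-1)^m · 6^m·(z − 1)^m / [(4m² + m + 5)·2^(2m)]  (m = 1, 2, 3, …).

[1/3, 5/3]

The ratio of consecutive coefficients is [(4m² + m + 5)/(4(m+1)² + (m+1) + 5)] · 6/4 → 3/2.
Hence the series converges for |z − 1| < 1/(3/2) = 2/3, so the radius of convergence is 2/3.
Check z = 5/3: the series is dominated by a constant times Σ 1/m², which converges (p = 2 > 1).
At z = 1/3: the series is dominated by a constant times Σ 1/m², which converges (p = 2 > 1).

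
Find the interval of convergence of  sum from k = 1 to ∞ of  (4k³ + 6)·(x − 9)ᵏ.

The ratio of consecutive coefficients is (4(k+1)³ + 6)/(4k³ + 6) → 1.
Hence R = 1.
When x = 10, the k-th term does not approach 0; divergence by the term test.
Check x = 8: the k-th term does not approach 0; divergence by the term test.

(8, 10)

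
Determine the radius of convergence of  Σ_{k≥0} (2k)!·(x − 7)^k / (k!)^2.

The ratio of consecutive coefficients is (2k+1)·(2k+2)/(k+1)² → 4.
Thus R = 1/(4) = 1/4.

R = 1/4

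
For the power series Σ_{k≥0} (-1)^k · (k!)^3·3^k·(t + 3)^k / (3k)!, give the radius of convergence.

R = 9

Apply the ratio test: |a_{k+1}| / |a_k| = (k+1)³/[(3k+1)·(3k+2)·(3k+3)] · 3, which tends to 1/9 as k → ∞.
Thus R = 1/(1/9) = 9.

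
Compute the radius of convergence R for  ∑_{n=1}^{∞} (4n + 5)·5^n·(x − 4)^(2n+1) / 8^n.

The ratio of consecutive coefficients is [(4(n+1) + 5)/(4n + 5)] · 5/8 → 5/8.
Writing y = (x − 4)², the series in y has radius 8/5, so |x − 4| < √(8/5) and R = 2√10/5.

R = 2√10/5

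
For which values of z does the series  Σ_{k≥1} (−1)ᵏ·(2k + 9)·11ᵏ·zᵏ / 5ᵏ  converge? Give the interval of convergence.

The ratio of consecutive coefficients is [(2(k+1) + 9)/(2k + 9)] · 11/5 → 11/5.
Hence the series converges for |z| < 1/(11/5) = 5/11, so the radius of convergence is 5/11.
When z = 5/11, the k-th term does not approach 0; divergence by the term test.
At z = -5/11: the terms do not tend to 0, so the series diverges.

(-5/11, 5/11)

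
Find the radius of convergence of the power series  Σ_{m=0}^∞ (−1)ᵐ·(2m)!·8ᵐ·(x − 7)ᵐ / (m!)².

R = 1/32

By the ratio test, |a_{m+1}/a_m| = (2m+1)·(2m+2)/(m+1)² · 8 → 32.
The series converges when 32 · |x − 7| < 1, giving R = 1/32.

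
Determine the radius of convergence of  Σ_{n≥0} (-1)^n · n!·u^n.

The ratio of consecutive coefficients is (n+1) → ∞.
Since the ratio → ∞, the series diverges for every u ≠ 0, and R = 0.

R = 0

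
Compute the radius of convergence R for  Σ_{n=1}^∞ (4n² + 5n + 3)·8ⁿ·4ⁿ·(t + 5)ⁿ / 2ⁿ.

R = 1/16

Apply the ratio test: |a_{n+1}| / |a_n| = [(4(n+1)² + 5(n+1) + 3)/(4n² + 5n + 3)] · 8·4/2, which tends to 16 as n → ∞.
The series converges when 16 · |t + 5| < 1, giving R = 1/16.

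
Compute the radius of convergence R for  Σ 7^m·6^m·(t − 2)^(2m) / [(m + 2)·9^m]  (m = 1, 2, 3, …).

R = √42/14

By the ratio test, |a_{m+1}/a_m| = [(m + 2)/((m+1) + 2)] · 7·6/9 → 14/3.
Since the exponent of (t − 2) increases by 2 each term, convergence requires |t − 2|² < 3/14, hence R = √42/14.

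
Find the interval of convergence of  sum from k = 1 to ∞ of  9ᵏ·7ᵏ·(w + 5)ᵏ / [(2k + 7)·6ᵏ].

[-107/21, -103/21)

Ratio test: |a_{k+1}/a_k| = [(2k + 7)/(2(k+1) + 7)] · 9·7/6 → 21/2 as k → ∞.
The series converges when 21/2 · |w + 5| < 1, giving R = 2/21.
Check w = -103/21: the terms behave like c/k; limit comparison with the harmonic series gives divergence.
Endpoint w = -107/21: an alternating series whose terms decrease to 0 in absolute value, so it converges by the Leibniz criterion.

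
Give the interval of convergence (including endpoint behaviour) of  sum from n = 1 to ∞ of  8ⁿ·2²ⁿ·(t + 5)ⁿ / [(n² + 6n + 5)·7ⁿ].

[-167/32, -153/32]

By the ratio test, |a_{n+1}/a_n| = [(n² + 6n + 5)/((n+1)² + 6(n+1) + 5)] · 8·4/7 → 32/7.
Convergence for |t + 5| · 32/7 < 1, i.e. |t + 5| < 7/32. So R = 7/32.
Endpoint t = -153/32: the terms are on the order of 1/n², so the series converges absolutely by comparison with the p-series (p = 2 > 1).
Endpoint t = -167/32: the terms are on the order of 1/n², so the series converges absolutely by comparison with the p-series (p = 2 > 1).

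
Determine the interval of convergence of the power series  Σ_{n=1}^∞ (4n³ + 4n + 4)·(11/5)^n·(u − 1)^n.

(6/11, 16/11)

By the ratio test, |a_{n+1}/a_n| = [(4(n+1)³ + 4(n+1) + 4)/(4n³ + 4n + 4)] · 11/5 → 11/5.
Hence the series converges for |u − 1| < 1/(11/5) = 5/11, so the radius of convergence is 5/11.
At u = 16/11: the terms do not tend to 0, so the series diverges.
When u = 6/11, the terms do not tend to 0, so the series diverges.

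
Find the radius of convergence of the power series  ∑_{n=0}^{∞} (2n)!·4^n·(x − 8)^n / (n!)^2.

R = 1/16

The ratio of consecutive coefficients is (2n+1)·(2n+2)/(n+1)² · 4 → 16.
The series converges when 16 · |x − 8| < 1, giving R = 1/16.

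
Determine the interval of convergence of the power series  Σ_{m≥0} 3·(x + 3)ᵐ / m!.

(−∞, ∞)

The ratio of consecutive coefficients is 3/3 · 1/(m+1) → 0.
Since the limit is 0 < 1 for every x, the series converges on all of ℝ and R = ∞.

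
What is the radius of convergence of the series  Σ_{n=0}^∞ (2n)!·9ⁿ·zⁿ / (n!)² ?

Ratio test: |a_{n+1}/a_n| = (2n+1)·(2n+2)/(n+1)² · 9 → 36 as n → ∞.
Thus R = 1/(36) = 1/36.

R = 1/36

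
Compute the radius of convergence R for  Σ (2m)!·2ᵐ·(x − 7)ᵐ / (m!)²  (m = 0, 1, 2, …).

R = 1/8

Ratio test: |a_{m+1}/a_m| = (2m+1)·(2m+2)/(m+1)² · 2 → 8 as m → ∞.
The series converges when 8 · |x − 7| < 1, giving R = 1/8.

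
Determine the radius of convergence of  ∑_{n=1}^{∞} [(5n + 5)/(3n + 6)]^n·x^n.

R = 3/5

Applying the root test, |a_n|^(1/n) = (5n + 5)/(3n + 6) → 5/3.
The series converges when 5/3 · |x| < 1, giving R = 3/5.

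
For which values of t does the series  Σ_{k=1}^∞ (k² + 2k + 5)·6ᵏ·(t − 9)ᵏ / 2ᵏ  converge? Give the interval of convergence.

(26/3, 28/3)

Apply the ratio test: |a_{k+1}| / |a_k| = [((k+1)² + 2(k+1) + 5)/(k² + 2k + 5)] · 6/2, which tends to 3 as k → ∞.
Convergence for |t − 9| · 3 < 1, i.e. |t − 9| < 1/3. So R = 1/3.
At t = 28/3: the terms have absolute value of order k², which does not tend to 0, so the series diverges by the divergence test.
At t = 26/3: the terms have absolute value of order k², which does not tend to 0, so the series diverges by the divergence test.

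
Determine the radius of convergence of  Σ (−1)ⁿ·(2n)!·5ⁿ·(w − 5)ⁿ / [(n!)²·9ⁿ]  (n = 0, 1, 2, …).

R = 9/20

By the ratio test, |a_{n+1}/a_n| = (2n+1)·(2n+2)/(n+1)² · 5/9 → 20/9.
The series converges when 20/9 · |w − 5| < 1, giving R = 9/20.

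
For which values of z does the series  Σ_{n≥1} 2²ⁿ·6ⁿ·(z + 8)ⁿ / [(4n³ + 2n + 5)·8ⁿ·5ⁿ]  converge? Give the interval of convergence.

[-29/3, -19/3]

The ratio of consecutive coefficients is [(4n³ + 2n + 5)/(4(n+1)³ + 2(n+1) + 5)] · 4·6/(8·5) → 3/5.
The series converges when 3/5 · |z + 8| < 1, giving R = 5/3.
Check z = -19/3: the series is dominated by a constant times Σ 1/n³, which converges (p = 3 > 1).
When z = -29/3, absolute convergence follows by limit comparison with Σ 1/n³.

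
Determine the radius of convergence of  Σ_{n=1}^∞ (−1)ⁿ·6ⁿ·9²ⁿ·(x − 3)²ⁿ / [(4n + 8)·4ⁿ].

The ratio of consecutive coefficients is [(4n + 8)/(4(n+1) + 8)] · 6·81/4 → 243/2.
Since the exponent of (x − 3) increases by 2 each term, convergence requires |x − 3|² < 2/243, hence R = √6/27.

R = √6/27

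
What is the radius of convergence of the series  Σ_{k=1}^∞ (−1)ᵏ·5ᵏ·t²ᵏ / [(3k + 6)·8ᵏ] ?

Ratio test: |a_{k+1}/a_k| = [(3k + 6)/(3(k+1) + 6)] · 5/8 → 5/8 as k → ∞.
Successive powers of t differ by 2, so the series converges when |t|² · 5/8 < 1, i.e. |t| < √(8/5). So R = 2√10/5.

R = 2√10/5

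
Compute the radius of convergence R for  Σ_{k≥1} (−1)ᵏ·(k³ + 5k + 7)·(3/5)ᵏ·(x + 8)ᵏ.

R = 5/3

The ratio of consecutive coefficients is [((k+1)³ + 5(k+1) + 7)/(k³ + 5k + 7)] · 3/5 → 3/5.
Thus R = 1/(3/5) = 5/3.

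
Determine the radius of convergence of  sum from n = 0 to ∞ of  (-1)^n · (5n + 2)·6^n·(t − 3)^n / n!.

R = ∞

The ratio of consecutive coefficients is (5(n+1) + 2)/(5n + 2) · 6 · 1/(n+1) → 0.
Since the limit is 0 < 1 for every t, the series converges on all of ℝ and R = ∞.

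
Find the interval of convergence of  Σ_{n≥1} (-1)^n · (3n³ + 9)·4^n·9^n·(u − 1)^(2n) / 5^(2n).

(1/6, 11/6)

By the ratio test, |a_{n+1}/a_n| = [(3(n+1)³ + 9)/(3n³ + 9)] · 4·9/25 → 36/25.
Since the exponent of (u − 1) increases by 2 each term, convergence requires |u − 1|² < 25/36, hence R = 5/6.
Check u = 11/6: the terms have absolute value of order n³, which does not tend to 0, so the series diverges by the divergence test.
Endpoint u = 1/6: the terms do not tend to 0, so the series diverges.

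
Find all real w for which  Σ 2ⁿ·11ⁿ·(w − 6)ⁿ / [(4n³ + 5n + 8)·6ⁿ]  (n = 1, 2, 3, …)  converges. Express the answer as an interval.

[63/11, 69/11]

Apply the ratio test: |a_{n+1}| / |a_n| = [(4n³ + 5n + 8)/(4(n+1)³ + 5(n+1) + 8)] · 2·11/6, which tends to 11/3 as n → ∞.
The series converges when 11/3 · |w − 6| < 1, giving R = 3/11.
When w = 69/11, absolute convergence follows by limit comparison with Σ 1/n³.
Check w = 63/11: the terms are on the order of 1/n³, so the series converges absolutely by comparison with the p-series (p = 3 > 1).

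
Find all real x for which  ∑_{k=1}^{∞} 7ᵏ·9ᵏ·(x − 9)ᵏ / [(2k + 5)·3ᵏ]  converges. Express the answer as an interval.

[188/21, 190/21)

By the ratio test, |a_{k+1}/a_k| = [(2k + 5)/(2(k+1) + 5)] · 7·9/3 → 21.
The series converges when 21 · |x − 9| < 1, giving R = 1/21.
When x = 190/21, the terms behave like c/k; limit comparison with the harmonic series gives divergence.
When x = 188/21, convergence follows from the alternating series test (terms decrease monotonically to 0).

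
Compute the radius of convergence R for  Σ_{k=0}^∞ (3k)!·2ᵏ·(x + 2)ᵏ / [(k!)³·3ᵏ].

R = 1/18

Ratio test: |a_{k+1}/a_k| = (3k+1)·(3k+2)·(3k+3)/(k+1)³ · 2/3 → 18 as k → ∞.
The series converges when 18 · |x + 2| < 1, giving R = 1/18.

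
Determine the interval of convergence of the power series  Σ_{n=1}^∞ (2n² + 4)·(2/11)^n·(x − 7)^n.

Ratio test: |a_{n+1}/a_n| = [(2(n+1)² + 4)/(2n² + 4)] · 2/11 → 2/11 as n → ∞.
The series converges when 2/11 · |x − 7| < 1, giving R = 11/2.
When x = 25/2, the n-th term does not approach 0; divergence by the term test.
Check x = 3/2: the terms have absolute value of order n², which does not tend to 0, so the series diverges by the divergence test.

(3/2, 25/2)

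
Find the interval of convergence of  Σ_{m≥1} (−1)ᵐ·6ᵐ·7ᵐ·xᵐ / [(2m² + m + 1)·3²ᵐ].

By the ratio test, |a_{m+1}/a_m| = [(2m² + m + 1)/(2(m+1)² + (m+1) + 1)] · 6·7/9 → 14/3.
The series converges when 14/3 · |x| < 1, giving R = 3/14.
When x = 3/14, the terms are on the order of 1/m², so the series converges absolutely by comparison with the p-series (p = 2 > 1).
When x = -3/14, the terms are on the order of 1/m², so the series converges absolutely by comparison with the p-series (p = 2 > 1).

[-3/14, 3/14]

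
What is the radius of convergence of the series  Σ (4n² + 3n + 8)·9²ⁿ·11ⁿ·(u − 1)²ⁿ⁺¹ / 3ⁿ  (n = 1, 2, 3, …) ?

Apply the ratio test: |a_{n+1}| / |a_n| = [(4(n+1)² + 3(n+1) + 8)/(4n² + 3n + 8)] · 81·11/3, which tends to 297 as n → ∞.
Writing y = (u − 1)², the series in y has radius 1/297, so |u − 1| < √(1/297) and R = √33/99.

R = √33/99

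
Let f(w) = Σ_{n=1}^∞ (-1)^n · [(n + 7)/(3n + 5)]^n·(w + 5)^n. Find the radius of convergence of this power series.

R = 3

Root test: |a_n|^(1/n) = (n + 7)/(3n + 5) → 1/3.
Hence the series converges for |w + 5| < 1/(1/3) = 3, so the radius of convergence is 3.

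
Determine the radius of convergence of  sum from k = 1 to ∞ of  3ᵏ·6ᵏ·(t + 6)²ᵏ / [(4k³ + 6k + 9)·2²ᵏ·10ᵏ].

R = 2√5/3

By the ratio test, |a_{k+1}/a_k| = [(4k³ + 6k + 9)/(4(k+1)³ + 6(k+1) + 9)] · 3·6/(4·10) → 9/20.
Since the exponent of (t + 6) increases by 2 each term, convergence requires |t + 6|² < 20/9, hence R = 2√5/3.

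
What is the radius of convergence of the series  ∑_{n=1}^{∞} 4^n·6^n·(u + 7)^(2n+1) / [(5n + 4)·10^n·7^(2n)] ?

R = 7√15/6

By the ratio test, |a_{n+1}/a_n| = [(5n + 4)/(5(n+1) + 4)] · 4·6/(10·49) → 12/245.
Writing y = (u + 7)², the series in y has radius 245/12, so |u + 7| < √(245/12) and R = 7√15/6.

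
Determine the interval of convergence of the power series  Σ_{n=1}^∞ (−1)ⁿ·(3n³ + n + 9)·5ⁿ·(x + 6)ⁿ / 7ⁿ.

(-37/5, -23/5)

Ratio test: |a_{n+1}/a_n| = [(3(n+1)³ + (n+1) + 9)/(3n³ + n + 9)] · 5/7 → 5/7 as n → ∞.
The series converges when 5/7 · |x + 6| < 1, giving R = 7/5.
When x = -23/5, the n-th term does not approach 0; divergence by the term test.
Endpoint x = -37/5: the terms do not tend to 0, so the series diverges.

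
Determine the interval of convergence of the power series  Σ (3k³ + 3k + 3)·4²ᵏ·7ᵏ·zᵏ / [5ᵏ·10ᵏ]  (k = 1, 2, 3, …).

(-25/56, 25/56)

Ratio test: |a_{k+1}/a_k| = [(3(k+1)³ + 3(k+1) + 3)/(3k³ + 3k + 3)] · 16·7/(5·10) → 56/25 as k → ∞.
Convergence for |z| · 56/25 < 1, i.e. |z| < 25/56. So R = 25/56.
At z = 25/56: the terms have absolute value of order k³, which does not tend to 0, so the series diverges by the divergence test.
Check z = -25/56: the terms do not tend to 0, so the series diverges.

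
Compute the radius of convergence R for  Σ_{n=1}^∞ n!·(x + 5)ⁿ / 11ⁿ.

R = 0

By the ratio test, |a_{n+1}/a_n| = (n+1) · 1/11 → ∞.
The terms grow without bound for any (x + 5) ≠ 0, so R = 0 (convergence only at x = -5).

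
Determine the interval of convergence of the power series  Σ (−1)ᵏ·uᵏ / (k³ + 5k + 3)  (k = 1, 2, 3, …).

Apply the ratio test: |a_{k+1}| / |a_k| = (k³ + 5k + 3)/((k+1)³ + 5(k+1) + 3), which tends to 1 as k → ∞.
Convergence for |u| < 1, so R = 1.
When u = 1, the terms are on the order of 1/k³, so the series converges absolutely by comparison with the p-series (p = 3 > 1).
At u = -1: the terms are on the order of 1/k³, so the series converges absolutely by comparison with the p-series (p = 3 > 1).

[-1, 1]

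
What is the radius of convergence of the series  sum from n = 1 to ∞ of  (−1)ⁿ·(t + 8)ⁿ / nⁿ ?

Applying the root test, |a_n|^(1/n) = 1/n → 0.
Since the n-th root of |a_n| tends to 0, the series converges for all real t; R = ∞.

R = ∞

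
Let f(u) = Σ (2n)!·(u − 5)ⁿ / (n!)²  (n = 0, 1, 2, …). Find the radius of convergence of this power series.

R = 1/4

Apply the ratio test: |a_{n+1}| / |a_n| = (2n+1)·(2n+2)/(n+1)², which tends to 4 as n → ∞.
Convergence for |u − 5| · 4 < 1, i.e. |u − 5| < 1/4. So R = 1/4.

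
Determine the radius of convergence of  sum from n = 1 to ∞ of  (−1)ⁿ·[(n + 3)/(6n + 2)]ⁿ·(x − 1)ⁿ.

Root test: |a_n|^(1/n) = (n + 3)/(6n + 2) → 1/6.
Convergence for |x − 1| · 1/6 < 1, i.e. |x − 1| < 6. So R = 6.

R = 6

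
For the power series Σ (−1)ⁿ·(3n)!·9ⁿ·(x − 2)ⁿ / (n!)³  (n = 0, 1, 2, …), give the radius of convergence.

R = 1/243

The ratio of consecutive coefficients is (3n+1)·(3n+2)·(3n+3)/(n+1)³ · 9 → 243.
Convergence for |x − 2| · 243 < 1, i.e. |x − 2| < 1/243. So R = 1/243.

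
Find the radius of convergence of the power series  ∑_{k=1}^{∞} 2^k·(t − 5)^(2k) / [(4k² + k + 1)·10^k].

By the ratio test, |a_{k+1}/a_k| = [(4k² + k + 1)/(4(k+1)² + (k+1) + 1)] · 2/10 → 1/5.
Writing y = (t − 5)², the series in y has radius 5, so |t − 5| < √(5) and R = √5.

R = √5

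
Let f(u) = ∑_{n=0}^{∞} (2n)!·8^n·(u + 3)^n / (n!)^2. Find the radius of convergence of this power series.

R = 1/32

By the ratio test, |a_{n+1}/a_n| = (2n+1)·(2n+2)/(n+1)² · 8 → 32.
Hence the series converges for |u + 3| < 1/(32) = 1/32, so the radius of convergence is 1/32.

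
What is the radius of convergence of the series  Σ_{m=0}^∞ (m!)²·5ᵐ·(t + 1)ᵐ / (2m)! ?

R = 4/5

The ratio of consecutive coefficients is (m+1)²/[(2m+1)·(2m+2)] · 5 → 5/4.
Convergence for |t + 1| · 5/4 < 1, i.e. |t + 1| < 4/5. So R = 4/5.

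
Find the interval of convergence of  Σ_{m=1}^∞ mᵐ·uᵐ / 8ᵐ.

{0}

Root test: |a_m|^(1/m) = m/8 → ∞.
The root grows without bound, so R = 0 (convergence only at u = 0).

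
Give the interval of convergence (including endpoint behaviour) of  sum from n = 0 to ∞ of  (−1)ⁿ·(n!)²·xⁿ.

The ratio of consecutive coefficients is (n+1)² → ∞.
Since the ratio → ∞, the series diverges for every x ≠ 0, and R = 0.

{0}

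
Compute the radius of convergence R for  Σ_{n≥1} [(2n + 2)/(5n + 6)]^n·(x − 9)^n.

R = 5/2

By the Cauchy root test, |a_n|^(1/n) = (2n + 2)/(5n + 6) → 2/5.
Convergence for |x − 9| · 2/5 < 1, i.e. |x − 9| < 5/2. So R = 5/2.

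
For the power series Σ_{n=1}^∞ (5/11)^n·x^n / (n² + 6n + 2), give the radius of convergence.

Apply the ratio test: |a_{n+1}| / |a_n| = [(n² + 6n + 2)/((n+1)² + 6(n+1) + 2)] · 5/11, which tends to 5/11 as n → ∞.
The series converges when 5/11 · |x| < 1, giving R = 11/5.

R = 11/5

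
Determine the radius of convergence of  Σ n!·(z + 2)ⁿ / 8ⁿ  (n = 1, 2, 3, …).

The ratio of consecutive coefficients is (n+1) · 1/8 → ∞.
Since the ratio → ∞, the series diverges for every z ≠ -2, and R = 0.

R = 0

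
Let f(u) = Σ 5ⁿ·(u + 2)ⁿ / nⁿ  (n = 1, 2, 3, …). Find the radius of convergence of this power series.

R = ∞

Root test: |a_n|^(1/n) = 5/n → 0.
Since the n-th root of |a_n| tends to 0, the series converges for all real u; R = ∞.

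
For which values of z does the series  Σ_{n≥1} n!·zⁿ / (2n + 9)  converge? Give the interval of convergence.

{0}

Ratio test: |a_{n+1}/a_n| = (n+1) · (2n + 9)/(2(n+1) + 9) → ∞ as n → ∞.
Since the ratio → ∞, the series diverges for every z ≠ 0, and R = 0.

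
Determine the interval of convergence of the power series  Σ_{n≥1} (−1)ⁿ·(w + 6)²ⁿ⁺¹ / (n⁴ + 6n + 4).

[-7, -5]

Ratio test: |a_{n+1}/a_n| = (n⁴ + 6n + 4)/((n+1)⁴ + 6(n+1) + 4) → 1 as n → ∞.
Since the exponent of (w + 6) increases by 2 each term, convergence requires |w + 6|² < 1, hence R = 1.
Check w = -5: the series is dominated by a constant times Σ 1/n⁴, which converges (p = 4 > 1).
Endpoint w = -7: the series is dominated by a constant times Σ 1/n⁴, which converges (p = 4 > 1).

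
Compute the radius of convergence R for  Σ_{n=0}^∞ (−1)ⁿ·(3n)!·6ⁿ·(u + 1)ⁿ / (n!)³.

R = 1/162

The ratio of consecutive coefficients is (3n+1)·(3n+2)·(3n+3)/(n+1)³ · 6 → 162.
Hence the series converges for |u + 1| < 1/(162) = 1/162, so the radius of convergence is 1/162.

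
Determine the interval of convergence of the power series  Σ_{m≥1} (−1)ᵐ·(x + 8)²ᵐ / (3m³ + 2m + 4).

[-9, -7]

The ratio of consecutive coefficients is (3m³ + 2m + 4)/(3(m+1)³ + 2(m+1) + 4) → 1.
Successive powers of (x + 8) differ by 2, so the series converges when |x + 8|² · 1 < 1, i.e. |x + 8| < √(1) = 1. So R = 1.
When x = -7, the series is dominated by a constant times Σ 1/m³, which converges (p = 3 > 1).
Endpoint x = -9: absolute convergence follows by limit comparison with Σ 1/m³.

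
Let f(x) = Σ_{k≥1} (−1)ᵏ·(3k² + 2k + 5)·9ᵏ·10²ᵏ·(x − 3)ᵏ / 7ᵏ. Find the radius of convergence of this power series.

The ratio of consecutive coefficients is [(3(k+1)² + 2(k+1) + 5)/(3k² + 2k + 5)] · 9·100/7 → 900/7.
The series converges when 900/7 · |x − 3| < 1, giving R = 7/900.

R = 7/900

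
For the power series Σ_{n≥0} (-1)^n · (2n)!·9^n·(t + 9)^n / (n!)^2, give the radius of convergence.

Ratio test: |a_{n+1}/a_n| = (2n+1)·(2n+2)/(n+1)² · 9 → 36 as n → ∞.
Hence the series converges for |t + 9| < 1/(36) = 1/36, so the radius of convergence is 1/36.

R = 1/36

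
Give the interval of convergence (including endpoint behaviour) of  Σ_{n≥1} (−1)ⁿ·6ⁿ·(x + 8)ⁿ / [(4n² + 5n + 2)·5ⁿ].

The ratio of consecutive coefficients is [(4n² + 5n + 2)/(4(n+1)² + 5(n+1) + 2)] · 6/5 → 6/5.
Convergence for |x + 8| · 6/5 < 1, i.e. |x + 8| < 5/6. So R = 5/6.
When x = -43/6, the series is dominated by a constant times Σ 1/n², which converges (p = 2 > 1).
Check x = -53/6: absolute convergence follows by limit comparison with Σ 1/n².

[-53/6, -43/6]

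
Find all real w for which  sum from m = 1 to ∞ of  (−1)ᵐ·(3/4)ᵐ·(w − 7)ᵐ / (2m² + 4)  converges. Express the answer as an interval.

The ratio of consecutive coefficients is [(2m² + 4)/(2(m+1)² + 4)] · 3/4 → 3/4.
The series converges when 3/4 · |w − 7| < 1, giving R = 4/3.
At w = 25/3: the terms are on the order of 1/m², so the series converges absolutely by comparison with the p-series (p = 2 > 1).
Endpoint w = 17/3: the series is dominated by a constant times Σ 1/m², which converges (p = 2 > 1).

[17/3, 25/3]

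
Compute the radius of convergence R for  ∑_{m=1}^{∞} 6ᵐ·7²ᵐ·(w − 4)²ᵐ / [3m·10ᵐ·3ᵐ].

R = √5/7

By the ratio test, |a_{m+1}/a_m| = [3m/3(m+1)] · 6·49/(10·3) → 49/5.
Since the exponent of (w − 4) increases by 2 each term, convergence requires |w − 4|² < 5/49, hence R = √5/7.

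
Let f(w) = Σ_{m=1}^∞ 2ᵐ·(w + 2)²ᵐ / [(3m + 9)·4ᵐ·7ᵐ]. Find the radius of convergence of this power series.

R = √14

Ratio test: |a_{m+1}/a_m| = [(3m + 9)/(3(m+1) + 9)] · 2/(4·7) → 1/14 as m → ∞.
Successive powers of (w + 2) differ by 2, so the series converges when |w + 2|² · 1/14 < 1, i.e. |w + 2| < √(14). So R = √14.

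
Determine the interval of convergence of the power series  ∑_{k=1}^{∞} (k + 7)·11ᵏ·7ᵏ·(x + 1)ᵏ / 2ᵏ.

The ratio of consecutive coefficients is [((k+1) + 7)/(k + 7)] · 11·7/2 → 77/2.
The series converges when 77/2 · |x + 1| < 1, giving R = 2/77.
When x = -75/77, the k-th term does not approach 0; divergence by the term test.
Check x = -79/77: the k-th term does not approach 0; divergence by the term test.

(-79/77, -75/77)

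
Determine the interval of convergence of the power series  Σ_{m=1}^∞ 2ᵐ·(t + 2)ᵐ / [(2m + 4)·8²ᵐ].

The ratio of consecutive coefficients is [(2m + 4)/(2(m+1) + 4)] · 2/64 → 1/32.
Thus R = 1/(1/32) = 32.
At t = 30: the terms are asymptotic to a nonzero constant times 1/m, so the series diverges by limit comparison with Σ 1/m.
At t = -34: the terms alternate in sign and decrease monotonically to 0 in absolute value (size ~ c/m), so the alternating series test gives convergence.

[-34, 30)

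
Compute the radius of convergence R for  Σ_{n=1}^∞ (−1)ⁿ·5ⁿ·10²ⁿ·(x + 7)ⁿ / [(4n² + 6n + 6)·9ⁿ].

R = 9/500

By the ratio test, |a_{n+1}/a_n| = [(4n² + 6n + 6)/(4(n+1)² + 6(n+1) + 6)] · 5·100/9 → 500/9.
Hence the series converges for |x + 7| < 1/(500/9) = 9/500, so the radius of convergence is 9/500.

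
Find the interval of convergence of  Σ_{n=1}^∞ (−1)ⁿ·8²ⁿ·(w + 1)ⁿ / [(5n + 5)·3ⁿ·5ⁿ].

The ratio of consecutive coefficients is [(5n + 5)/(5(n+1) + 5)] · 64/(3·5) → 64/15.
Thus R = 1/(64/15) = 15/64.
At w = -49/64: convergence follows from the alternating series test (terms decrease monotonically to 0).
Check w = -79/64: comparison with the harmonic series Σ 1/n shows the series diverges.

(-79/64, -49/64]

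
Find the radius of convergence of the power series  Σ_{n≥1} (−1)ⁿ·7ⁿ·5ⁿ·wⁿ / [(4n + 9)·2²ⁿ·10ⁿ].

R = 8/7

Apply the ratio test: |a_{n+1}| / |a_n| = [(4n + 9)/(4(n+1) + 9)] · 7·5/(4·10), which tends to 7/8 as n → ∞.
The series converges when 7/8 · |w| < 1, giving R = 8/7.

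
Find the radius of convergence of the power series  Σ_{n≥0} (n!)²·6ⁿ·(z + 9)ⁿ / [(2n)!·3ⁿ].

Apply the ratio test: |a_{n+1}| / |a_n| = (n+1)²/[(2n+1)·(2n+2)] · 6/3, which tends to 1/2 as n → ∞.
Thus R = 1/(1/2) = 2.

R = 2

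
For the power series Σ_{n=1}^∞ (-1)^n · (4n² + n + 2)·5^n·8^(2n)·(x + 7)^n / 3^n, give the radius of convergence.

R = 3/320

The ratio of consecutive coefficients is [(4(n+1)² + (n+1) + 2)/(4n² + n + 2)] · 5·64/3 → 320/3.
Convergence for |x + 7| · 320/3 < 1, i.e. |x + 7| < 3/320. So R = 3/320.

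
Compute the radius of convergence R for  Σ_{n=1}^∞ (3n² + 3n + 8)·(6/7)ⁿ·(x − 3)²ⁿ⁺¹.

By the ratio test, |a_{n+1}/a_n| = [(3(n+1)² + 3(n+1) + 8)/(3n² + 3n + 8)] · 6/7 → 6/7.
Successive powers of (x − 3) differ by 2, so the series converges when |x − 3|² · 6/7 < 1, i.e. |x − 3| < √(7/6). So R = √42/6.

R = √42/6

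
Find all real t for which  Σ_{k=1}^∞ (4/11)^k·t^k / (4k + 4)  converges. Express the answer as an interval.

Apply the ratio test: |a_{k+1}| / |a_k| = [(4k + 4)/(4(k+1) + 4)] · 4/11, which tends to 4/11 as k → ∞.
The series converges when 4/11 · |t| < 1, giving R = 11/4.
Endpoint t = 11/4: the terms are asymptotic to a nonzero constant times 1/k, so the series diverges by limit comparison with Σ 1/k.
At t = -11/4: the terms alternate in sign and decrease monotonically to 0 in absolute value (size ~ c/k), so the alternating series test gives convergence.

[-11/4, 11/4)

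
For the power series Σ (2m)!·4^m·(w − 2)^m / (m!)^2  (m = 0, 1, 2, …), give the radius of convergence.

R = 1/16

Ratio test: |a_{m+1}/a_m| = (2m+1)·(2m+2)/(m+1)² · 4 → 16 as m → ∞.
The series converges when 16 · |w − 2| < 1, giving R = 1/16.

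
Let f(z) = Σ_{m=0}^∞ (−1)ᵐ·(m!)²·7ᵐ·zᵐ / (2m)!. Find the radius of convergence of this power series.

By the ratio test, |a_{m+1}/a_m| = (m+1)²/[(2m+1)·(2m+2)] · 7 → 7/4.
Thus R = 1/(7/4) = 4/7.

R = 4/7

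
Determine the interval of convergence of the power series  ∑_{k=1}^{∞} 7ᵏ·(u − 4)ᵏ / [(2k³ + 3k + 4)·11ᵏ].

Ratio test: |a_{k+1}/a_k| = [(2k³ + 3k + 4)/(2(k+1)³ + 3(k+1) + 4)] · 7/11 → 7/11 as k → ∞.
Thus R = 1/(7/11) = 11/7.
Check u = 39/7: absolute convergence follows by limit comparison with Σ 1/k³.
At u = 17/7: the series is dominated by a constant times Σ 1/k³, which converges (p = 3 > 1).

[17/7, 39/7]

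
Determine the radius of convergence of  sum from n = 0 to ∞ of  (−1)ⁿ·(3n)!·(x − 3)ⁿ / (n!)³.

By the ratio test, |a_{n+1}/a_n| = (3n+1)·(3n+2)·(3n+3)/(n+1)³ → 27.
Thus R = 1/(27) = 1/27.

R = 1/27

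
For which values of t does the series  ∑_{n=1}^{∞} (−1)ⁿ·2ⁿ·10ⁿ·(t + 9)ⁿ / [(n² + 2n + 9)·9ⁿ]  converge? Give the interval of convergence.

[-189/20, -171/20]

The ratio of consecutive coefficients is [(n² + 2n + 9)/((n+1)² + 2(n+1) + 9)] · 2·10/9 → 20/9.
The series converges when 20/9 · |t + 9| < 1, giving R = 9/20.
Endpoint t = -171/20: the terms are on the order of 1/n², so the series converges absolutely by comparison with the p-series (p = 2 > 1).
Endpoint t = -189/20: the series is dominated by a constant times Σ 1/n², which converges (p = 2 > 1).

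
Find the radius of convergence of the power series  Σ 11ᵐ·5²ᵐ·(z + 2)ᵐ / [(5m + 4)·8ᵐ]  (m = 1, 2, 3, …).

R = 8/275

Apply the ratio test: |a_{m+1}| / |a_m| = [(5m + 4)/(5(m+1) + 4)] · 11·25/8, which tends to 275/8 as m → ∞.
Hence the series converges for |z + 2| < 1/(275/8) = 8/275, so the radius of convergence is 8/275.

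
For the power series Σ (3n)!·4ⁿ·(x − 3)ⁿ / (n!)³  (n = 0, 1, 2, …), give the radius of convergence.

R = 1/108

By the ratio test, |a_{n+1}/a_n| = (3n+1)·(3n+2)·(3n+3)/(n+1)³ · 4 → 108.
Thus R = 1/(108) = 1/108.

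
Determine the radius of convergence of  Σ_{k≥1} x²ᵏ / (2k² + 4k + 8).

Ratio test: |a_{k+1}/a_k| = (2k² + 4k + 8)/(2(k+1)² + 4(k+1) + 8) → 1 as k → ∞.
Writing y = x², the series in y has radius 1, so |x| < √(1) = 1 and R = 1.

R = 1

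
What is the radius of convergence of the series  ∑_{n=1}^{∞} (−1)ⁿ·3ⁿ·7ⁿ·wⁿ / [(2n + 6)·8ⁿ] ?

The ratio of consecutive coefficients is [(2n + 6)/(2(n+1) + 6)] · 3·7/8 → 21/8.
Convergence for |w| · 21/8 < 1, i.e. |w| < 8/21. So R = 8/21.

R = 8/21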